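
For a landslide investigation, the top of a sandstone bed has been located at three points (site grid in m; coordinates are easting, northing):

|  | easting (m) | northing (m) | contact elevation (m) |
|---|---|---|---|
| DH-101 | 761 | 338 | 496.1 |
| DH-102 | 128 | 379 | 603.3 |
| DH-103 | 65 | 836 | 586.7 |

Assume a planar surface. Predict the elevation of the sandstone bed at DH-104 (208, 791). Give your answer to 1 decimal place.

Two edge vectors: DH-101→DH-102 = (-633, 41, 107.2), DH-101→DH-103 = (-696, 498, 90.6).
Normal n = (DH-101→DH-102) × (DH-101→DH-103) = (-49671, -17261.4, -286698).
So ∂z/∂easting = −n_x/n_z = −0.17325 and ∂z/∂northing = −n_y/n_z = −0.06021.
Intercept c from DH-101: 496.1 + 131.84 + 20.35 = 648.29.
At (208, 791): z = −36.0 − 47.6 + 648.29 = 564.6 m.

564.6 m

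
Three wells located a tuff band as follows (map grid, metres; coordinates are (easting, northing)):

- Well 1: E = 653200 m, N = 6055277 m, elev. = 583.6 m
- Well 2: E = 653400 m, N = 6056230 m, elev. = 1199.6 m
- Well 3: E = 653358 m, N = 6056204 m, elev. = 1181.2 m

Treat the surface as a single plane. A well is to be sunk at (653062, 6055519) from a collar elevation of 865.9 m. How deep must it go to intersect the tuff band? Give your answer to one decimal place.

Let the plane be z = a·E + b·N + c.
Well 2−Well 1: 200a + 953b = 616;  Well 3−Well 1: 158a + 927b = 597.6.
Solving gives a = 0.043622581, b = 0.637225062.
Then c = 583.6 − a·653200 − b·6055277 = −3886484.93.
At (653062, 6055519): z_contact = 28488.25 + 3858728.47 − 3886484.93 = 731.79 m.
Depth below ground = 865.9 − 731.79 = 134.1 m.

134.1 m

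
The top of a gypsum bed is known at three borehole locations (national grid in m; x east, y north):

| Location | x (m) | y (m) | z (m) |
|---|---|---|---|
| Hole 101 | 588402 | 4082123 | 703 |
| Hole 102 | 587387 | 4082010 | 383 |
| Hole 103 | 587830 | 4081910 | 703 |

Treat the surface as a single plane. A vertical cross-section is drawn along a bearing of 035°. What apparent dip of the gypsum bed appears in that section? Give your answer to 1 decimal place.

Let the plane be z = a·x + b·y + c.
Hole 102−Hole 101: −1015a − 113b = −320;  Hole 103−Hole 101: −572a − 213b = 0.
Solving gives a = 0.44973, b = −1.20771.
Unit vector along 035° is (sin 35°, cos 35°) = (0.5736, 0.8192).
Slope in that direction = a·(0.5736) + b·(0.8192) = −0.73135.
Apparent dip = arctan|0.73135| = 36.2° (true dip is 52.2°, so apparent ≤ true as expected).

36.2°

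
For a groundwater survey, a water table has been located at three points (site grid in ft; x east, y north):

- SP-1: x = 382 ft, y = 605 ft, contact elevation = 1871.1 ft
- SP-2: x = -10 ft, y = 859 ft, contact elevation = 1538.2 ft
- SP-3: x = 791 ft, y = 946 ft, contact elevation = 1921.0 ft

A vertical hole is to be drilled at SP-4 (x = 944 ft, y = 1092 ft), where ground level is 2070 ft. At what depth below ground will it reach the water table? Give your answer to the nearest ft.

Let the plane be z = a·x + b·y + c.
SP-2−SP-1: −392a + 254b = −332.9;  SP-3−SP-1: 409a + 341b = 49.9.
Solving gives a = 0.53121, b = −0.49081.
Then c = 1871.1 − a·382 − b·605 = 1965.12.
At (944, 1092): z_contact = 501.5 − 536.0 + 1965.12 = 1930.6 ft.
Depth below ground = 2070 − 1930.6 = 139 ft.

139 ft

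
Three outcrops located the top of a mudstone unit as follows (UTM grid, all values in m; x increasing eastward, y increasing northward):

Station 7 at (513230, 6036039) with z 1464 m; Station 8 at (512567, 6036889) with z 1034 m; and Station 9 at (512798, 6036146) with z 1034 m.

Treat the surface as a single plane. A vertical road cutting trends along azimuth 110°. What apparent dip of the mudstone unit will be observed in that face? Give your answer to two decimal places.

Let the plane be z = a·x + b·y + c.
Station 8−Station 7: −663a + 850b = −430;  Station 9−Station 7: −432a + 107b = −430.
Solving gives a = 1.07841, b = 0.33528.
Unit vector along 110° is (sin 110°, cos 110°) = (0.9397, -0.3420).
Slope in that direction = a·(0.9397) + b·(-0.3420) = 0.89871.
Apparent dip = arctan|0.89871| = 41.95° (true dip is 48.5°, so apparent ≤ true as expected).

41.95°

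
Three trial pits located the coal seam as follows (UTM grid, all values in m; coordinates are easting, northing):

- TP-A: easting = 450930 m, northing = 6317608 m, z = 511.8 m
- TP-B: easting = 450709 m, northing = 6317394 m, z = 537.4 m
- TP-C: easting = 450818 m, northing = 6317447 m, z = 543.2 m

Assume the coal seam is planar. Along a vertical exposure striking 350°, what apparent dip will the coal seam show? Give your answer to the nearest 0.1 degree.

21.0°

Let the plane be z = a·easting + b·northing + c.
TP-B−TP-A: −221a − 214b = 25.6;  TP-C−TP-A: −112a − 161b = 31.4.
Solving gives a = 0.22371, b = −0.35066.
Unit vector along 350° is (sin 350°, cos 350°) = (-0.1736, 0.9848).
Slope in that direction = a·(-0.1736) + b·(0.9848) = −0.38418.
Apparent dip = arctan|0.38418| = 21.0° (true dip is 22.6°, so apparent ≤ true as expected).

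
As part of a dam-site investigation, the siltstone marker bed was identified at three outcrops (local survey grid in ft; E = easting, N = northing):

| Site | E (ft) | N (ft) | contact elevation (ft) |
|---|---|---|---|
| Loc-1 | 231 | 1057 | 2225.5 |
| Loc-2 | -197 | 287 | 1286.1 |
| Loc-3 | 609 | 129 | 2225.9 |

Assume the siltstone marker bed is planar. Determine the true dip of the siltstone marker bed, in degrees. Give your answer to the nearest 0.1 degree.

53.8°

Let the plane be z = a·E + b·N + c.
Loc-2−Loc-1: −428a − 770b = −939.4;  Loc-3−Loc-1: 378a − 928b = 0.4.
Solving gives a = 1.26710, b = 0.51569.
Gradient magnitude |∇z| = √(a² + b²) = √(1.60553 + 0.26594) = 1.36802.
True dip = arctan(1.36802) = 53.8°, dipping toward WSW (azimuth ≈ 248°).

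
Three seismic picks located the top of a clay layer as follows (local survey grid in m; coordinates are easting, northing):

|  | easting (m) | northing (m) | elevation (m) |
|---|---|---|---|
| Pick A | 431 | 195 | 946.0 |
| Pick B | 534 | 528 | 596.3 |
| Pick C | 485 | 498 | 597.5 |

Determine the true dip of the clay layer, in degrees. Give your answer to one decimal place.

Two edge vectors: Pick A→Pick B = (103, 333, -349.7), Pick A→Pick C = (54, 303, -348.5).
Normal n = (Pick A→Pick B) × (Pick A→Pick C) = (-10091.4, 17011.7, 13227).
So ∂z/∂easting = −n_x/n_z = 0.76294 and ∂z/∂northing = −n_y/n_z = −1.28613.
Gradient magnitude |∇z| = √(a² + b²) = √(0.58208 + 1.65414) = 1.49540.
True dip = arctan(1.49540) = 56.2°, dipping toward NNW (azimuth ≈ 329°).

56.2°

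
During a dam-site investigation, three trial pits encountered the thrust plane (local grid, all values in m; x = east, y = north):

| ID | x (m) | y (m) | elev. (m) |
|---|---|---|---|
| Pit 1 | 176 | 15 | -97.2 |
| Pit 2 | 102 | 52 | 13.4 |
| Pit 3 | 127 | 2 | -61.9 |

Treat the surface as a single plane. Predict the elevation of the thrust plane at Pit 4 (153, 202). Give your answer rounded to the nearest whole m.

Two edge vectors: Pit 1→Pit 2 = (-74, 37, 110.6), Pit 1→Pit 3 = (-49, -13, 35.3).
Normal n = (Pit 1→Pit 2) × (Pit 1→Pit 3) = (2743.9, -2807.2, 2775).
So ∂z/∂x = −n_x/n_z = −0.98879 and ∂z/∂y = −n_y/n_z = 1.01160.
Intercept c from Pit 1: -97.2 + 174.03 − 15.17 = 61.65.
At (153, 202): z = −151.3 + 204.3 + 61.65 = 114.7 m.

115 m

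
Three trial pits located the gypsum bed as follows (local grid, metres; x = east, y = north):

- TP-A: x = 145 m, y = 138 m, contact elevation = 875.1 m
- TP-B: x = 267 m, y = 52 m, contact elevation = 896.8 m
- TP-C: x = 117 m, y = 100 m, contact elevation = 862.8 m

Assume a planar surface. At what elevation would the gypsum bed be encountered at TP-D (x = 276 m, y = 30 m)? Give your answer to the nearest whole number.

896 m

Two edge vectors: TP-A→TP-B = (122, -86, 21.7), TP-A→TP-C = (-28, -38, -12.3).
Normal n = (TP-A→TP-B) × (TP-A→TP-C) = (1882.4, 893, -7044).
So ∂z/∂x = −n_x/n_z = 0.26723 and ∂z/∂y = −n_y/n_z = 0.12677.
Intercept c from TP-A: 875.1 − 38.75 − 17.49 = 818.86.
At (276, 30): z = 73.8 + 3.8 + 818.86 = 896.4 m.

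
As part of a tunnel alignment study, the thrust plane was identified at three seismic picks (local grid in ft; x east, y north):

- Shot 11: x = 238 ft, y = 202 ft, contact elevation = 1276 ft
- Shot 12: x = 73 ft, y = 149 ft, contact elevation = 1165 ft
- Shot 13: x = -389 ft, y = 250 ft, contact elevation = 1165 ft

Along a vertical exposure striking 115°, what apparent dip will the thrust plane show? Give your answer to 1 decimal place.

15.6°

Two edge vectors: Shot 11→Shot 12 = (-165, -53, -111), Shot 11→Shot 13 = (-627, 48, -111).
Normal n = (Shot 11→Shot 12) × (Shot 11→Shot 13) = (11211, 51282, -41151).
So ∂z/∂x = −n_x/n_z = 0.27244 and ∂z/∂y = −n_y/n_z = 1.24619.
Unit vector along 115° is (sin 115°, cos 115°) = (0.9063, -0.4226).
Slope in that direction = a·(0.9063) + b·(-0.4226) = −0.27975.
Apparent dip = arctan|0.27975| = 15.6° (true dip is 51.9°, so apparent ≤ true as expected).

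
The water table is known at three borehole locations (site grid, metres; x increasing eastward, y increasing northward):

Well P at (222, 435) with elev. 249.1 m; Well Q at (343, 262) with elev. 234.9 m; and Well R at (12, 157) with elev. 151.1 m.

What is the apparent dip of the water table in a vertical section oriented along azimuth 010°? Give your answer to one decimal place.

Let the plane be z = a·x + b·y + c.
Well Q−Well P: 121a − 173b = −14.2;  Well R−Well P: −210a − 278b = −98.
Solving gives a = 0.18589, b = 0.21210.
Unit vector along 010° is (sin 10°, cos 10°) = (0.1736, 0.9848).
Slope in that direction = a·(0.1736) + b·(0.9848) = 0.24115.
Apparent dip = arctan|0.24115| = 13.6° (true dip is 15.8°, so apparent ≤ true as expected).

13.6°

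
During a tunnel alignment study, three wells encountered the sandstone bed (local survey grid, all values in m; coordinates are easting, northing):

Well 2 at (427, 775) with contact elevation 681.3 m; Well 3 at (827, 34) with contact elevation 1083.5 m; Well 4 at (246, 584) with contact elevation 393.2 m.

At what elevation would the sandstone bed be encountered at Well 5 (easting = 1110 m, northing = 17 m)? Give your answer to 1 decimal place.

Let the plane be z = a·easting + b·northing + c.
Well 3−Well 2: 400a − 741b = 402.2;  Well 4−Well 2: −181a − 191b = −288.1.
Solving gives a = 1.378971, b = 0.201604.
Then c = 681.3 − a·427 − b·775 = −63.76.
At (1110, 17): z = 1530.7 + 3.4 − 63.76 = 1470.3 m.

1470.3 m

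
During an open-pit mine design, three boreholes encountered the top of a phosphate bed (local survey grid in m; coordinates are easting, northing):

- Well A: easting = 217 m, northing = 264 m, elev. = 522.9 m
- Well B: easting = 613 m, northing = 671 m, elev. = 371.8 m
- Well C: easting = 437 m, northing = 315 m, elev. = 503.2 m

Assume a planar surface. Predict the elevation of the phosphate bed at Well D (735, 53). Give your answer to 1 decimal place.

Let the plane be z = a·easting + b·northing + c.
Well B−Well A: 396a + 407b = −151.1;  Well C−Well A: 220a + 51b = −19.7.
Solving gives a = −0.00450, b = −0.36688.
Then c = 522.9 − a·217 − b·264 = 620.73.
At (735, 53): z = −3.3 − 19.4 + 620.73 = 598.0 m.

598.0 m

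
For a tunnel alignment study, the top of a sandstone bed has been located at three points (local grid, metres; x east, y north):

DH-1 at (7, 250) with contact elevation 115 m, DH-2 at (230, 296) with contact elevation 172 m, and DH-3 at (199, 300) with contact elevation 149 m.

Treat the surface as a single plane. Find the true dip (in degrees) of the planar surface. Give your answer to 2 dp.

57.22°

Let the plane be z = a·x + b·y + c.
DH-2−DH-1: 223a + 46b = 57;  DH-3−DH-1: 192a + 50b = 34.
Solving gives a = 0.55479, b = −1.45039.
Gradient magnitude |∇z| = √(a² + b²) = √(0.30779 + 2.10363) = 1.55287.
True dip = arctan(1.55287) = 57.22°, dipping toward NNW (azimuth ≈ 339°).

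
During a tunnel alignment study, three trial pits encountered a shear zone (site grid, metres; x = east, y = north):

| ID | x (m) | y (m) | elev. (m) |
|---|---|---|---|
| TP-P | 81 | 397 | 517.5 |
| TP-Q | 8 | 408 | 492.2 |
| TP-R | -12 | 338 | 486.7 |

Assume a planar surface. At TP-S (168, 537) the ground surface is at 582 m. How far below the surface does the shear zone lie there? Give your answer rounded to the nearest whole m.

37 m

Two edge vectors: TP-P→TP-Q = (-73, 11, -25.3), TP-P→TP-R = (-93, -59, -30.8).
Normal n = (TP-P→TP-Q) × (TP-P→TP-R) = (-1831.5, 104.5, 5330).
So ∂z/∂x = −n_x/n_z = 0.34362 and ∂z/∂y = −n_y/n_z = −0.01961.
Intercept c from TP-P: 517.5 − 27.83 + 7.78 = 497.45.
At (168, 537): z_contact = 57.7 − 10.5 + 497.45 = 544.7 m.
Depth below ground = 582 − 544.7 = 37 m.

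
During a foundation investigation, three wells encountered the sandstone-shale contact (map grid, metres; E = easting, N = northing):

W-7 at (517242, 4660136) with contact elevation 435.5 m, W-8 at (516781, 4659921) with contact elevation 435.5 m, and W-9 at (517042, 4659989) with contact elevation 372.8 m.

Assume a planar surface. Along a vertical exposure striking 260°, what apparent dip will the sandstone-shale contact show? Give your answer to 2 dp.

18.44°

Let the plane be z = a·E + b·N + c.
W-8−W-7: −461a − 215b = 0;  W-9−W-7: −200a − 147b = −62.7.
Solving gives a = −0.54429, b = 1.16707.
Unit vector along 260° is (sin 260°, cos 260°) = (-0.9848, -0.1736).
Slope in that direction = a·(-0.9848) + b·(-0.1736) = 0.33337.
Apparent dip = arctan|0.33337| = 18.44° (true dip is 52.2°, so apparent ≤ true as expected).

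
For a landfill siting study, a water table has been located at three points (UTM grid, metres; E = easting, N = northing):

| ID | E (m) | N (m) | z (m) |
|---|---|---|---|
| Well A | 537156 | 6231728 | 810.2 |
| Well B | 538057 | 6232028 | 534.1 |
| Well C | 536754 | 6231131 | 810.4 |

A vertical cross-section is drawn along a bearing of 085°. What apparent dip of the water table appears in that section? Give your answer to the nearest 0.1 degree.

Let the plane be z = a·E + b·N + c.
Well B−Well A: 901a + 300b = −276.1;  Well C−Well A: −402a − 597b = 0.2.
Solving gives a = −0.39485, b = 0.26555.
Unit vector along 085° is (sin 85°, cos 85°) = (0.9962, 0.0872).
Slope in that direction = a·(0.9962) + b·(0.0872) = −0.37021.
Apparent dip = arctan|0.37021| = 20.3° (true dip is 25.4°, so apparent ≤ true as expected).

20.3°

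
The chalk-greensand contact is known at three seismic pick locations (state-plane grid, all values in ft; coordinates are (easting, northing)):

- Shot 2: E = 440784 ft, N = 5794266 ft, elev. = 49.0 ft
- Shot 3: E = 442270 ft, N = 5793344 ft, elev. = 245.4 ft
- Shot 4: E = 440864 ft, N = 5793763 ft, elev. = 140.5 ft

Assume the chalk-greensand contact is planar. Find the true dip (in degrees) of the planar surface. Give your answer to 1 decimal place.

10.2°

Let the plane be z = a·E + b·N + c.
Shot 3−Shot 2: 1486a − 922b = 196.4;  Shot 4−Shot 2: 80a − 503b = 91.5.
Solving gives a = 0.02141, b = −0.17850.
Gradient magnitude |∇z| = √(a² + b²) = √(0.00046 + 0.03186) = 0.17978.
True dip = arctan(0.17978) = 10.2°, dipping toward N (azimuth ≈ 353°).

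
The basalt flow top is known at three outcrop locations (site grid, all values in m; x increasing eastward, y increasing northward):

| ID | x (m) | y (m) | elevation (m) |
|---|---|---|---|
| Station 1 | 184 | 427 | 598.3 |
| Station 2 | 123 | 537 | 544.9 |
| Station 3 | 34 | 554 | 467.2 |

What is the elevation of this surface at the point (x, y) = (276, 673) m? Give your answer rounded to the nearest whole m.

Let the plane be z = a·x + b·y + c.
Station 2−Station 1: −61a + 110b = −53.4;  Station 3−Station 1: −150a + 127b = −131.1.
Solving gives a = 0.87275, b = −0.00147.
Then c = 598.3 − a·184 − b·427 = 438.34.
At (276, 673): z = 240.9 − 1.0 + 438.34 = 678.2 m.

678 m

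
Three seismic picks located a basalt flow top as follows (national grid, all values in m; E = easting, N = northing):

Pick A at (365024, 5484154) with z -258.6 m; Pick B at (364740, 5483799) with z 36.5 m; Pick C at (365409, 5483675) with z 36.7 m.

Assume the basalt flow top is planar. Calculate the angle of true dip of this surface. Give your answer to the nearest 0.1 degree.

36.4°

Two edge vectors: Pick A→Pick B = (-284, -355, 295.1), Pick A→Pick C = (385, -479, 295.3).
Normal n = (Pick A→Pick B) × (Pick A→Pick C) = (36521.4, 197478.7, 272711).
So ∂z/∂E = −n_x/n_z = −0.13392 and ∂z/∂N = −n_y/n_z = −0.72413.
Gradient magnitude |∇z| = √(a² + b²) = √(0.01793 + 0.52437) = 0.73641.
True dip = arctan(0.73641) = 36.4°, dipping toward N (azimuth ≈ 010°).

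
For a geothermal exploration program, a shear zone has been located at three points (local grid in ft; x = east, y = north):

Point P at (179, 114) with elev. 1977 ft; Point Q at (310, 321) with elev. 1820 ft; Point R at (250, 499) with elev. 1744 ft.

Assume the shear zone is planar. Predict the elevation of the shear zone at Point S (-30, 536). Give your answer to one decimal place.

Let the plane be z = a·x + b·y + c.
Point Q−Point P: 131a + 207b = −157;  Point R−Point P: 71a + 385b = −233.
Solving gives a = −0.34177, b = −0.54217.
Then c = 1977 − a·179 − b·114 = 2099.98.
At (-30, 536): z = 10.3 − 290.6 + 2099.98 = 1819.6 ft.

1819.6 ft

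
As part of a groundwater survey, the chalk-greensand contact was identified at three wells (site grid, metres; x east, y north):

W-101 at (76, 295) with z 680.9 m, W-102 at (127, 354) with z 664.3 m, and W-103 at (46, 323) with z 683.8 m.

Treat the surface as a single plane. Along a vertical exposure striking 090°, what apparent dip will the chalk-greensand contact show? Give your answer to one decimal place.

11.2°

Let the plane be z = a·x + b·y + c.
W-102−W-101: 51a + 59b = −16.6;  W-103−W-101: −30a + 28b = 2.9.
Solving gives a = −0.19884, b = −0.10947.
Unit vector along 090° is (sin 90°, cos 90°) = (1.0000, 0.0000).
Slope in that direction = a·(1.0000) + b·(0.0000) = −0.19884.
Apparent dip = arctan|0.19884| = 11.2° (true dip is 12.8°, so apparent ≤ true as expected).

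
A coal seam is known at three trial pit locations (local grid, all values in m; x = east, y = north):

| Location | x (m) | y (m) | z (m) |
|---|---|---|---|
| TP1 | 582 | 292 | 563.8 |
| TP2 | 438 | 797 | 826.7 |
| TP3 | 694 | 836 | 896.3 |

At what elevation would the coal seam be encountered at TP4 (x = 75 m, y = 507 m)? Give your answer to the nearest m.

593 m

Two edge vectors: TP1→TP2 = (-144, 505, 262.9), TP1→TP3 = (112, 544, 332.5).
Normal n = (TP1→TP2) × (TP1→TP3) = (24894.9, 77324.8, -134896).
So ∂z/∂x = −n_x/n_z = 0.18455 and ∂z/∂y = −n_y/n_z = 0.57322.
Intercept c from TP1: 563.8 − 107.41 − 167.38 = 289.01.
At (75, 507): z = 13.8 + 290.6 + 289.01 = 593.5 m.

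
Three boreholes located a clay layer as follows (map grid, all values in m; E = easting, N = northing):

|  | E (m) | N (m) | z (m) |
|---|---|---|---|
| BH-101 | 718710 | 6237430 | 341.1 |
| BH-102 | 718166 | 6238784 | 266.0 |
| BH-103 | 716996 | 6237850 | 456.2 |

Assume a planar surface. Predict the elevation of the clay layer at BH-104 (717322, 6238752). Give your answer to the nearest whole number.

Two edge vectors: BH-101→BH-102 = (-544, 1354, -75.1), BH-101→BH-103 = (-1714, 420, 115.1).
Normal n = (BH-101→BH-102) × (BH-101→BH-103) = (187387.4, 191335.8, 2092276).
So ∂z/∂E = −n_x/n_z = −0.08956151 and ∂z/∂N = −n_y/n_z = −0.09144864.
Intercept c from BH-101: 341.1 + 64368.75 + 570404.51 = 635114.36.
At (717322, 6238752): z = −64244.4 − 570525.4 + 635114.36 = 344.5 m.

345 m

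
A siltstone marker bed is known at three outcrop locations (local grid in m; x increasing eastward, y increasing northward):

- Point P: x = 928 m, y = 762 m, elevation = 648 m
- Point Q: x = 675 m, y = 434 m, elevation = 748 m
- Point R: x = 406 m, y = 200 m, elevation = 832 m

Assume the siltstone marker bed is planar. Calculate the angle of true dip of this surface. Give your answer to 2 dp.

13.58°

Two edge vectors: Point P→Point Q = (-253, -328, 100), Point P→Point R = (-522, -562, 184).
Normal n = (Point P→Point Q) × (Point P→Point R) = (-4152, -5648, -29030).
So ∂z/∂x = −n_x/n_z = −0.14302 and ∂z/∂y = −n_y/n_z = −0.19456.
Gradient magnitude |∇z| = √(a² + b²) = √(0.02046 + 0.03785) = 0.24147.
True dip = arctan(0.24147) = 13.58°, dipping toward NE (azimuth ≈ 036°).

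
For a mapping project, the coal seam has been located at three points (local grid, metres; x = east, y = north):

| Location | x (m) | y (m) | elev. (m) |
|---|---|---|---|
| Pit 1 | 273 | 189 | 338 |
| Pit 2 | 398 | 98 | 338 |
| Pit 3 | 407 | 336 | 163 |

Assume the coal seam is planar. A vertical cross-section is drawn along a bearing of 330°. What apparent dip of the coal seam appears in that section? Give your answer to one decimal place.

19.8°

Let the plane be z = a·x + b·y + c.
Pit 2−Pit 1: 125a − 91b = 0;  Pit 3−Pit 1: 134a + 147b = −175.
Solving gives a = −0.52095, b = −0.71559.
Unit vector along 330° is (sin 330°, cos 330°) = (-0.5000, 0.8660).
Slope in that direction = a·(-0.5000) + b·(0.8660) = −0.35925.
Apparent dip = arctan|0.35925| = 19.8° (true dip is 41.5°, so apparent ≤ true as expected).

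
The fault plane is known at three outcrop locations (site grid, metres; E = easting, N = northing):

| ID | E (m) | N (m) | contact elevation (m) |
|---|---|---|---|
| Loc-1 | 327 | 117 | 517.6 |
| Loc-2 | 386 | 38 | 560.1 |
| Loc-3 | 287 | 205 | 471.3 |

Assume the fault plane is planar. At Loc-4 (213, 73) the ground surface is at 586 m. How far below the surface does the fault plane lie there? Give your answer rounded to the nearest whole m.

Two edge vectors: Loc-1→Loc-2 = (59, -79, 42.5), Loc-1→Loc-3 = (-40, 88, -46.3).
Normal n = (Loc-1→Loc-2) × (Loc-1→Loc-3) = (-82.3, 1031.7, 2032).
So ∂z/∂E = −n_x/n_z = 0.04050 and ∂z/∂N = −n_y/n_z = −0.50773.
Intercept c from Loc-1: 517.6 − 13.24 + 59.40 = 563.76.
At (213, 73): z_contact = 8.6 − 37.1 + 563.76 = 535.3 m.
Depth below ground = 586 − 535.3 = 51 m.

51 m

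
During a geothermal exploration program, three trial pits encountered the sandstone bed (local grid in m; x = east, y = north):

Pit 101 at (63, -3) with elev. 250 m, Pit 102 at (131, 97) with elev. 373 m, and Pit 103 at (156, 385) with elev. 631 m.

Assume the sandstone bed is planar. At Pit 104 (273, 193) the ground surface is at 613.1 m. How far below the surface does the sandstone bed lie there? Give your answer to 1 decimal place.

Two edge vectors: Pit 101→Pit 102 = (68, 100, 123), Pit 101→Pit 103 = (93, 388, 381).
Normal n = (Pit 101→Pit 102) × (Pit 101→Pit 103) = (-9624, -14469, 17084).
So ∂z/∂x = −n_x/n_z = 0.56333 and ∂z/∂y = −n_y/n_z = 0.84693.
Intercept c from Pit 101: 250 − 35.49 + 2.54 = 217.05.
At (273, 193): z_contact = 153.79 + 163.46 + 217.05 = 534.30 m.
Depth below ground = 613.1 − 534.30 = 78.8 m.

78.8 m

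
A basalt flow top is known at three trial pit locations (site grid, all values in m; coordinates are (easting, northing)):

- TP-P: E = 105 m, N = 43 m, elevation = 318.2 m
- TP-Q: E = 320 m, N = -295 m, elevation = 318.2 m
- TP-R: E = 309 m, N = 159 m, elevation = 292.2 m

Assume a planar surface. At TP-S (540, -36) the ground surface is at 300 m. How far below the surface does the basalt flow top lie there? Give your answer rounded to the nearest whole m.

18 m

Two edge vectors: TP-P→TP-Q = (215, -338, 0), TP-P→TP-R = (204, 116, -26).
Normal n = (TP-P→TP-Q) × (TP-P→TP-R) = (8788, 5590, 93892).
So ∂z/∂E = −n_x/n_z = −0.09360 and ∂z/∂N = −n_y/n_z = −0.05954.
Intercept c from TP-P: 318.2 + 9.83 + 2.56 = 330.59.
At (540, -36): z_contact = −50.5 + 2.1 + 330.59 = 282.2 m.
Depth below ground = 300 − 282.2 = 18 m.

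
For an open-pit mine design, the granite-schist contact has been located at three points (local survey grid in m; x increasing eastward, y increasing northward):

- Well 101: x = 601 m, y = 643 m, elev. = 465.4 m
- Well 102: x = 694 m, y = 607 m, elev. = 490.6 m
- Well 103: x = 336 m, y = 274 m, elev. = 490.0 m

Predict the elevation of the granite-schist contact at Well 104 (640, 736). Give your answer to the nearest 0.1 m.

453.9 m

Two edge vectors: Well 101→Well 102 = (93, -36, 25.2), Well 101→Well 103 = (-265, -369, 24.6).
Normal n = (Well 101→Well 102) × (Well 101→Well 103) = (8413.2, -8965.8, -43857).
So ∂z/∂x = −n_x/n_z = 0.19183 and ∂z/∂y = −n_y/n_z = −0.20443.
Intercept c from Well 101: 465.4 − 115.29 + 131.45 = 481.56.
At (640, 736): z = 122.8 − 150.5 + 481.56 = 453.9 m.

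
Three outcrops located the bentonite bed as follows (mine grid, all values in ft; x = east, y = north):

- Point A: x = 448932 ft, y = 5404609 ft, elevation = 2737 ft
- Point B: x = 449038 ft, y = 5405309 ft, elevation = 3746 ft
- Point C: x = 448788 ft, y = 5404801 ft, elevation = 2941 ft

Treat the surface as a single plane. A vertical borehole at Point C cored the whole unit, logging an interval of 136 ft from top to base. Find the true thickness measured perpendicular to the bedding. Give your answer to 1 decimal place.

Let the plane be z = a·x + b·y + c.
Point B−Point A: 106a + 700b = 1009;  Point C−Point A: −144a + 192b = 204.
Solving gives a = 0.42036, b = 1.37777.
|∇z| = √(a²+b²) = 1.44047, so dip δ = arctan(1.44047) = 55.23°.
True thickness = vertical thickness × cos δ = 136 × cos 55.23° = 77.6 ft.

77.6 ft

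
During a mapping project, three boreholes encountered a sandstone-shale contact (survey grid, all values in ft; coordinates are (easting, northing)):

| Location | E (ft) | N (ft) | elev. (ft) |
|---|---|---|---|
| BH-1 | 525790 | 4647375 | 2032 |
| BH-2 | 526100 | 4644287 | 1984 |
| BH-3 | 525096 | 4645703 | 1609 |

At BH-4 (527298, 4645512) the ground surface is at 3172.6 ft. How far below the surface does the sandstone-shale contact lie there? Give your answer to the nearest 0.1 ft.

561.1 ft

Two edge vectors: BH-1→BH-2 = (310, -3088, -48), BH-1→BH-3 = (-694, -1672, -423).
Normal n = (BH-1→BH-2) × (BH-1→BH-3) = (1225968, 164442, -2661392).
So ∂z/∂E = −n_x/n_z = 0.460649164 and ∂z/∂N = −n_y/n_z = 0.061787967.
Intercept c from BH-1: 2032 − 242204.72 − 287151.85 = −527324.58.
At (527298, 4645512): z_contact = 242899.38 + 287036.74 − 527324.58 = 2611.55 ft.
Depth below ground = 3172.6 − 2611.55 = 561.1 ft.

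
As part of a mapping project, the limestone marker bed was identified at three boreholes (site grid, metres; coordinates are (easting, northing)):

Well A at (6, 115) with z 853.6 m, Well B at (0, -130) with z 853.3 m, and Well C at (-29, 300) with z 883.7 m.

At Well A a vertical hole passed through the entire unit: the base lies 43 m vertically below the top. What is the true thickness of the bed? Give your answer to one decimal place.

34.3 m

Let the plane be z = a·E + b·N + c.
Well B−Well A: −6a − 245b = −0.3;  Well C−Well A: −35a + 185b = 30.1.
Solving gives a = −0.75570, b = 0.01973.
|∇z| = √(a²+b²) = 0.75596, so dip δ = arctan(0.75596) = 37.09°.
True thickness = vertical thickness × cos δ = 43 × cos 37.09° = 34.3 m.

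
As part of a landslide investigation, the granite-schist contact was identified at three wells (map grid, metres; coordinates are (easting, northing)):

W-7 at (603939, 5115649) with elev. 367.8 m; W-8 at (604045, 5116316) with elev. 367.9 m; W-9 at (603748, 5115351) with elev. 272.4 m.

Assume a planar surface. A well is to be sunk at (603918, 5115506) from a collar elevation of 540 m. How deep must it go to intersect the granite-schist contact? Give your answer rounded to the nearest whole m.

Two edge vectors: W-7→W-8 = (106, 667, 0.1), W-7→W-9 = (-191, -298, -95.4).
Normal n = (W-7→W-8) × (W-7→W-9) = (-63602, 10093.3, 95809).
So ∂z/∂E = −n_x/n_z = 0.66384160 and ∂z/∂N = −n_y/n_z = −0.10534814.
Intercept c from W-7: 367.8 − 400919.83 + 538924.11 = 138372.08.
At (603918, 5115506): z_contact = 400905.9 − 538909.0 + 138372.08 = 368.9 m.
Depth below ground = 540 − 368.9 = 171 m.

171 m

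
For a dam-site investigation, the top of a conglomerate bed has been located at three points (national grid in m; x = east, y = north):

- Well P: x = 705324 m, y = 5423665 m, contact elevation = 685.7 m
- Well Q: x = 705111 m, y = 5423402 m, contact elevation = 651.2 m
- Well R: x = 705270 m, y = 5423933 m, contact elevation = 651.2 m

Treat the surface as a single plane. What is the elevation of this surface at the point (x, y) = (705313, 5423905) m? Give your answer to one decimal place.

664.4 m

Two edge vectors: Well P→Well Q = (-213, -263, -34.5), Well P→Well R = (-54, 268, -34.5).
Normal n = (Well P→Well Q) × (Well P→Well R) = (18319.5, -5485.5, -71286).
So ∂z/∂x = −n_x/n_z = 0.256985944 and ∂z/∂y = −n_y/n_z = −0.076950593.
Intercept c from Well P: 685.7 − 181258.35 + 417354.24 = 236781.59.
At (705313, 5423905): z = 181255.5 − 417372.7 + 236781.59 = 664.4 m.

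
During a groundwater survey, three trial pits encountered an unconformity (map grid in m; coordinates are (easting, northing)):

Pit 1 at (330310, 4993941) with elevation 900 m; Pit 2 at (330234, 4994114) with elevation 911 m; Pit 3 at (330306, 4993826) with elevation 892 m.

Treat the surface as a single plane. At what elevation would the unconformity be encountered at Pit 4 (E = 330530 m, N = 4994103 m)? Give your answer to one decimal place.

914.0 m

Let the plane be z = a·E + b·N + c.
Pit 2−Pit 1: −76a + 173b = 11;  Pit 3−Pit 1: −4a − 115b = −8.
Solving gives a = 0.012616624, b = 0.069126378.
Then c = 900 − a·330310 − b·4993941 = −348480.45.
At (330530, 4994103): z = 4170.2 + 345224.3 − 348480.45 = 914.0 m.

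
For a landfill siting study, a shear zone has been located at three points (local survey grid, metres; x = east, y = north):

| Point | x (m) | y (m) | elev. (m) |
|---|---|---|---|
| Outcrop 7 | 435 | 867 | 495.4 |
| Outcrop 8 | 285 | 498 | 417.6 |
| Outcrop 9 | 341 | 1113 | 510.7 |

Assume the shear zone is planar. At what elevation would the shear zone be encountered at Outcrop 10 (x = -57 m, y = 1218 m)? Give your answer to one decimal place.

449.8 m

Two edge vectors: Outcrop 7→Outcrop 8 = (-150, -369, -77.8), Outcrop 7→Outcrop 9 = (-94, 246, 15.3).
Normal n = (Outcrop 7→Outcrop 8) × (Outcrop 7→Outcrop 9) = (13493.1, 9608.2, -71586).
So ∂z/∂x = −n_x/n_z = 0.188488 and ∂z/∂y = −n_y/n_z = 0.134219.
Intercept c from Outcrop 7: 495.4 − 81.99 − 116.37 = 297.04.
At (-57, 1218): z = −10.7 + 163.5 + 297.04 = 449.8 m.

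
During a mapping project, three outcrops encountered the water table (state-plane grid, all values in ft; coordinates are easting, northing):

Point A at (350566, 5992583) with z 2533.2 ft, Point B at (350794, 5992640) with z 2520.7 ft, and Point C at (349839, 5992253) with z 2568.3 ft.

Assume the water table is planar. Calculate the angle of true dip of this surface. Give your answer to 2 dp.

Let the plane be z = a·easting + b·northing + c.
Point B−Point A: 228a + 57b = −12.5;  Point C−Point A: −727a − 330b = 35.1.
Solving gives a = −0.06285, b = 0.03209.
Gradient magnitude |∇z| = √(a² + b²) = √(0.00395 + 0.00103) = 0.07057.
True dip = arctan(0.07057) = 4.04°, dipping toward ESE (azimuth ≈ 117°).

4.04°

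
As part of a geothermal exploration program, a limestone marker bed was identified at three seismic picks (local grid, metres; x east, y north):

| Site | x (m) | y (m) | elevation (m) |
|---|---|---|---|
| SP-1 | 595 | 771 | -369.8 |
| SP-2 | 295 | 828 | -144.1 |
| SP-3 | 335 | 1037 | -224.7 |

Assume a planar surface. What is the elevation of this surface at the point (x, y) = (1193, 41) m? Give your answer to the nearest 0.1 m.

Two edge vectors: SP-1→SP-2 = (-300, 57, 225.7), SP-1→SP-3 = (-260, 266, 145.1).
Normal n = (SP-1→SP-2) × (SP-1→SP-3) = (-51765.5, -15152, -64980).
So ∂z/∂x = −n_x/n_z = −0.796637 and ∂z/∂y = −n_y/n_z = −0.233179.
Intercept c from SP-1: -369.8 + 474.00 + 179.78 = 283.98.
At (1193, 41): z = −950.4 − 9.6 + 283.98 = -676.0 m.

-676.0 m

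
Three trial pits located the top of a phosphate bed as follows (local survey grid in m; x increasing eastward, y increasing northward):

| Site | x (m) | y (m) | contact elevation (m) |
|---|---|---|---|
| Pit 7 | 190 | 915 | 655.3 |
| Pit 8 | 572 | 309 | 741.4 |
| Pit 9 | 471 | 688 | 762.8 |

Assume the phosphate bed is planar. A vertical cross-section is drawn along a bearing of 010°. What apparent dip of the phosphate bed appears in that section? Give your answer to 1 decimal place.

Two edge vectors: Pit 7→Pit 8 = (382, -606, 86.1), Pit 7→Pit 9 = (281, -227, 107.5).
Normal n = (Pit 7→Pit 8) × (Pit 7→Pit 9) = (-45600.3, -16870.9, 83572).
So ∂z/∂x = −n_x/n_z = 0.54564 and ∂z/∂y = −n_y/n_z = 0.20187.
Unit vector along 010° is (sin 10°, cos 10°) = (0.1736, 0.9848).
Slope in that direction = a·(0.1736) + b·(0.9848) = 0.29356.
Apparent dip = arctan|0.29356| = 16.4° (true dip is 30.2°, so apparent ≤ true as expected).

16.4°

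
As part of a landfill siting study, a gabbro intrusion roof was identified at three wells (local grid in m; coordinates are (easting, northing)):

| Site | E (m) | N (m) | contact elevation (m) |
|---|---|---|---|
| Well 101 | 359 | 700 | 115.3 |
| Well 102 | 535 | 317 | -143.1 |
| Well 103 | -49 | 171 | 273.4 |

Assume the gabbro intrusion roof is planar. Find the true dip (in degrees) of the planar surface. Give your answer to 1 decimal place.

40.4°

Let the plane be z = a·E + b·N + c.
Well 102−Well 101: 176a − 383b = −258.4;  Well 103−Well 101: −408a − 529b = 158.1.
Solving gives a = −0.79098, b = 0.31119.
Gradient magnitude |∇z| = √(a² + b²) = √(0.62565 + 0.09684) = 0.85000.
True dip = arctan(0.85000) = 40.4°, dipping toward ESE (azimuth ≈ 111°).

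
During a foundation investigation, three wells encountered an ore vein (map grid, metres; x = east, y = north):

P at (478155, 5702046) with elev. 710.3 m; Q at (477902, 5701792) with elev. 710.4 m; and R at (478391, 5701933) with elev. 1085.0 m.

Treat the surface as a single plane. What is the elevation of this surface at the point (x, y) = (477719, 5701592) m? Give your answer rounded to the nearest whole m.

728 m

Two edge vectors: P→Q = (-253, -254, 0.1), P→R = (236, -113, 374.7).
Normal n = (P→Q) × (P→R) = (-95162.5, 94822.7, 88533).
So ∂z/∂x = −n_x/n_z = 1.07488168 and ∂z/∂y = −n_y/n_z = −1.07104357.
Intercept c from P: 710.3 − 513960.05 + 6107139.68 = 5593889.93.
At (477719, 5701592): z = 513491.4 − 6106653.4 + 5593889.93 = 727.9 m.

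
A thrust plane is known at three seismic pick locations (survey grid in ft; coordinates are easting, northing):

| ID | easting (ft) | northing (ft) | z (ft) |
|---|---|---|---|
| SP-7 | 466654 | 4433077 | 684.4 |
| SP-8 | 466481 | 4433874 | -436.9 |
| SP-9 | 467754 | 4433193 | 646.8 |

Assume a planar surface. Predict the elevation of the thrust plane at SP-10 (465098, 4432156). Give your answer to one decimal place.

Let the plane be z = a·easting + b·northing + c.
SP-8−SP-7: −173a + 797b = −1121.3;  SP-9−SP-7: 1100a + 116b = −37.6.
Solving gives a = 0.111627087, b = −1.382670657.
Then c = 684.4 − a·466654 − b·4433077 = 6078078.66.
At (465098, 4432156): z = 51917.5 − 6128212.0 + 6078078.66 = 1784.1 ft.

1784.1 ft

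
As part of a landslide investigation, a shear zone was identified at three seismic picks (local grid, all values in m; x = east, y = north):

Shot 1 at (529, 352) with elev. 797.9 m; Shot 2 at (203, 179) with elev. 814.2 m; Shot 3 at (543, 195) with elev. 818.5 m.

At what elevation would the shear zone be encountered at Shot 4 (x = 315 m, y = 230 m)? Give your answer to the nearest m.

Let the plane be z = a·x + b·y + c.
Shot 2−Shot 1: −326a − 173b = 16.3;  Shot 3−Shot 1: 14a − 157b = 20.6.
Solving gives a = 0.01874, b = −0.12954.
Then c = 797.9 − a·529 − b·352 = 833.58.
At (315, 230): z = 5.9 − 29.8 + 833.58 = 809.7 m.

810 m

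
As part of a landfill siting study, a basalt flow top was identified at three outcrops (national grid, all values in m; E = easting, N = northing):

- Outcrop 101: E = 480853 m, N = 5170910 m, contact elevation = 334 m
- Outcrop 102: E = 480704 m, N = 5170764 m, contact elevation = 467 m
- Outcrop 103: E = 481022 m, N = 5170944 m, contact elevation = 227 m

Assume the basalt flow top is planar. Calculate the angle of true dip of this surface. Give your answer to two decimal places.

33.30°

Let the plane be z = a·E + b·N + c.
Outcrop 102−Outcrop 101: −149a − 146b = 133;  Outcrop 103−Outcrop 101: 169a + 34b = −107.
Solving gives a = −0.56610, b = −0.33323.
Gradient magnitude |∇z| = √(a² + b²) = √(0.32046 + 0.11104) = 0.65689.
True dip = arctan(0.65689) = 33.30°, dipping toward ENE (azimuth ≈ 060°).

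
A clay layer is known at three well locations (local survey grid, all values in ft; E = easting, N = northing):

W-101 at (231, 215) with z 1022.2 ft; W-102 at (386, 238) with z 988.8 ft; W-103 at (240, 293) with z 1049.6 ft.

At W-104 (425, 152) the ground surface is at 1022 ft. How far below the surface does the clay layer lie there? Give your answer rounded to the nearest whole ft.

Two edge vectors: W-101→W-102 = (155, 23, -33.4), W-101→W-103 = (9, 78, 27.4).
Normal n = (W-101→W-102) × (W-101→W-103) = (3235.4, -4547.6, 11883).
So ∂z/∂E = −n_x/n_z = −0.27227 and ∂z/∂N = −n_y/n_z = 0.38270.
Intercept c from W-101: 1022.2 + 62.89 − 82.28 = 1002.81.
At (425, 152): z_contact = −115.7 + 58.2 + 1002.81 = 945.3 ft.
Depth below ground = 1022 − 945.3 = 77 ft.

77 ft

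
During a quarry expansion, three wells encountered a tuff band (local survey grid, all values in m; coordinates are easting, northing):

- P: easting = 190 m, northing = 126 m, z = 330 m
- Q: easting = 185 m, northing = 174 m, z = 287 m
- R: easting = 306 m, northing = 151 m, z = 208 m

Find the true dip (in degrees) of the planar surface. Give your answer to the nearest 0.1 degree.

52.3°

Two edge vectors: P→Q = (-5, 48, -43), P→R = (116, 25, -122).
Normal n = (P→Q) × (P→R) = (-4781, -5598, -5693).
So ∂z/∂easting = −n_x/n_z = −0.83980 and ∂z/∂northing = −n_y/n_z = −0.98331.
Gradient magnitude |∇z| = √(a² + b²) = √(0.70527 + 0.96690) = 1.29313.
True dip = arctan(1.29313) = 52.3°, dipping toward NE (azimuth ≈ 040°).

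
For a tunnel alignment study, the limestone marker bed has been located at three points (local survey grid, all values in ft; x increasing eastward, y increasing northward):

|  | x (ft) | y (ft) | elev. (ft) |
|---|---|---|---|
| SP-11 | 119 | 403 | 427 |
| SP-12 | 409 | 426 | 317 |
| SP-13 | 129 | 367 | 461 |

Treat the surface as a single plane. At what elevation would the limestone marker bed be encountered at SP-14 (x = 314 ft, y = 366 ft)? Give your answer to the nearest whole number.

Two edge vectors: SP-11→SP-12 = (290, 23, -110), SP-11→SP-13 = (10, -36, 34).
Normal n = (SP-11→SP-12) × (SP-11→SP-13) = (-3178, -10960, -10670).
So ∂z/∂x = −n_x/n_z = −0.29784 and ∂z/∂y = −n_y/n_z = −1.02718.
Intercept c from SP-11: 427 + 35.44 + 413.95 = 876.40.
At (314, 366): z = −93.5 − 375.9 + 876.40 = 406.9 ft.

407 ft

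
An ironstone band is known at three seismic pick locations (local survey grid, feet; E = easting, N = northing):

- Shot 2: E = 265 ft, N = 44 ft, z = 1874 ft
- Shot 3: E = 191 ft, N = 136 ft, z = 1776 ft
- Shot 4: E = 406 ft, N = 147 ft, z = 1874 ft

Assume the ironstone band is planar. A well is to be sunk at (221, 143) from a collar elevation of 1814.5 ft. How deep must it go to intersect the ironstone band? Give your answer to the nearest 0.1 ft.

Two edge vectors: Shot 2→Shot 3 = (-74, 92, -98), Shot 2→Shot 4 = (141, 103, 0).
Normal n = (Shot 2→Shot 3) × (Shot 2→Shot 4) = (10094, -13818, -20594).
So ∂z/∂E = −n_x/n_z = 0.49014 and ∂z/∂N = −n_y/n_z = −0.67097.
Intercept c from Shot 2: 1874 − 129.89 + 29.52 = 1773.63.
At (221, 143): z_contact = 108.32 − 95.95 + 1773.63 = 1786.01 ft.
Depth below ground = 1814.5 − 1786.01 = 28.5 ft.

28.5 ft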